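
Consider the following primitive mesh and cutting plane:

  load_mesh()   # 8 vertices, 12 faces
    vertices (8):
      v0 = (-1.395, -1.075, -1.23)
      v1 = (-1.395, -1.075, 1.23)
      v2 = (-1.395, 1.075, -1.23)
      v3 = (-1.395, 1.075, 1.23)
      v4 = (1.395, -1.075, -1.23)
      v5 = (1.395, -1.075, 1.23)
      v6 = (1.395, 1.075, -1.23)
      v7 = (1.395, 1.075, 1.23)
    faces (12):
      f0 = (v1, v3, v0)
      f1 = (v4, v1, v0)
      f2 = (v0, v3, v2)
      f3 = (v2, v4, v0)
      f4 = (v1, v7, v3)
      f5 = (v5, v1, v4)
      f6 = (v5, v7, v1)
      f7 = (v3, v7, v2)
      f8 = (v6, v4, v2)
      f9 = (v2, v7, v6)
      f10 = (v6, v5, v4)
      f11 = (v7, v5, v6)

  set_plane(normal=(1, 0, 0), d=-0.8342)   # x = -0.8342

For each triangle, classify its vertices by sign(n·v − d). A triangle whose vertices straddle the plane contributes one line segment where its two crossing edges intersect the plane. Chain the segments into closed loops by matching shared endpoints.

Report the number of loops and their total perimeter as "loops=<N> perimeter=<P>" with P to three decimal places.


loops=1 perimeter=9.220

Straddling triangles (8 of 12):
  (v4,v1,v0) [+--] → (-0.8342, -1.075, 0.735531)–(-0.8342, -1.075, -1.23)  len=1.9655
  (v2,v4,v0) [-+-] → (-0.8342, 0.642842, -1.23)–(-0.8342, -1.075, -1.23)  len=1.7178
  (v1,v7,v3) [-+-] → (-0.8342, -0.642842, 1.23)–(-0.8342, 1.075, 1.23)  len=1.7178
  (v5,v1,v4) [+-+] → (-0.8342, -1.075, 1.23)–(-0.8342, -1.075, 0.735531)  len=0.4945
  (v5,v7,v1) [++-] → (-0.8342, -0.642842, 1.23)–(-0.8342, -1.075, 1.23)  len=0.4322
  (v3,v7,v2) [-+-] → (-0.8342, 1.075, 1.23)–(-0.8342, 1.075, -0.735531)  len=1.9655
  (v6,v4,v2) [++-] → (-0.8342, 0.642842, -1.23)–(-0.8342, 1.075, -1.23)  len=0.4322
  (v2,v7,v6) [-++] → (-0.8342, 1.075, -0.735531)–(-0.8342, 1.075, -1.23)  len=0.4945

Chained into 1 loop(s):
  loop 1: 8 segments, perimeter = 9.2200
Total perimeter = 9.220


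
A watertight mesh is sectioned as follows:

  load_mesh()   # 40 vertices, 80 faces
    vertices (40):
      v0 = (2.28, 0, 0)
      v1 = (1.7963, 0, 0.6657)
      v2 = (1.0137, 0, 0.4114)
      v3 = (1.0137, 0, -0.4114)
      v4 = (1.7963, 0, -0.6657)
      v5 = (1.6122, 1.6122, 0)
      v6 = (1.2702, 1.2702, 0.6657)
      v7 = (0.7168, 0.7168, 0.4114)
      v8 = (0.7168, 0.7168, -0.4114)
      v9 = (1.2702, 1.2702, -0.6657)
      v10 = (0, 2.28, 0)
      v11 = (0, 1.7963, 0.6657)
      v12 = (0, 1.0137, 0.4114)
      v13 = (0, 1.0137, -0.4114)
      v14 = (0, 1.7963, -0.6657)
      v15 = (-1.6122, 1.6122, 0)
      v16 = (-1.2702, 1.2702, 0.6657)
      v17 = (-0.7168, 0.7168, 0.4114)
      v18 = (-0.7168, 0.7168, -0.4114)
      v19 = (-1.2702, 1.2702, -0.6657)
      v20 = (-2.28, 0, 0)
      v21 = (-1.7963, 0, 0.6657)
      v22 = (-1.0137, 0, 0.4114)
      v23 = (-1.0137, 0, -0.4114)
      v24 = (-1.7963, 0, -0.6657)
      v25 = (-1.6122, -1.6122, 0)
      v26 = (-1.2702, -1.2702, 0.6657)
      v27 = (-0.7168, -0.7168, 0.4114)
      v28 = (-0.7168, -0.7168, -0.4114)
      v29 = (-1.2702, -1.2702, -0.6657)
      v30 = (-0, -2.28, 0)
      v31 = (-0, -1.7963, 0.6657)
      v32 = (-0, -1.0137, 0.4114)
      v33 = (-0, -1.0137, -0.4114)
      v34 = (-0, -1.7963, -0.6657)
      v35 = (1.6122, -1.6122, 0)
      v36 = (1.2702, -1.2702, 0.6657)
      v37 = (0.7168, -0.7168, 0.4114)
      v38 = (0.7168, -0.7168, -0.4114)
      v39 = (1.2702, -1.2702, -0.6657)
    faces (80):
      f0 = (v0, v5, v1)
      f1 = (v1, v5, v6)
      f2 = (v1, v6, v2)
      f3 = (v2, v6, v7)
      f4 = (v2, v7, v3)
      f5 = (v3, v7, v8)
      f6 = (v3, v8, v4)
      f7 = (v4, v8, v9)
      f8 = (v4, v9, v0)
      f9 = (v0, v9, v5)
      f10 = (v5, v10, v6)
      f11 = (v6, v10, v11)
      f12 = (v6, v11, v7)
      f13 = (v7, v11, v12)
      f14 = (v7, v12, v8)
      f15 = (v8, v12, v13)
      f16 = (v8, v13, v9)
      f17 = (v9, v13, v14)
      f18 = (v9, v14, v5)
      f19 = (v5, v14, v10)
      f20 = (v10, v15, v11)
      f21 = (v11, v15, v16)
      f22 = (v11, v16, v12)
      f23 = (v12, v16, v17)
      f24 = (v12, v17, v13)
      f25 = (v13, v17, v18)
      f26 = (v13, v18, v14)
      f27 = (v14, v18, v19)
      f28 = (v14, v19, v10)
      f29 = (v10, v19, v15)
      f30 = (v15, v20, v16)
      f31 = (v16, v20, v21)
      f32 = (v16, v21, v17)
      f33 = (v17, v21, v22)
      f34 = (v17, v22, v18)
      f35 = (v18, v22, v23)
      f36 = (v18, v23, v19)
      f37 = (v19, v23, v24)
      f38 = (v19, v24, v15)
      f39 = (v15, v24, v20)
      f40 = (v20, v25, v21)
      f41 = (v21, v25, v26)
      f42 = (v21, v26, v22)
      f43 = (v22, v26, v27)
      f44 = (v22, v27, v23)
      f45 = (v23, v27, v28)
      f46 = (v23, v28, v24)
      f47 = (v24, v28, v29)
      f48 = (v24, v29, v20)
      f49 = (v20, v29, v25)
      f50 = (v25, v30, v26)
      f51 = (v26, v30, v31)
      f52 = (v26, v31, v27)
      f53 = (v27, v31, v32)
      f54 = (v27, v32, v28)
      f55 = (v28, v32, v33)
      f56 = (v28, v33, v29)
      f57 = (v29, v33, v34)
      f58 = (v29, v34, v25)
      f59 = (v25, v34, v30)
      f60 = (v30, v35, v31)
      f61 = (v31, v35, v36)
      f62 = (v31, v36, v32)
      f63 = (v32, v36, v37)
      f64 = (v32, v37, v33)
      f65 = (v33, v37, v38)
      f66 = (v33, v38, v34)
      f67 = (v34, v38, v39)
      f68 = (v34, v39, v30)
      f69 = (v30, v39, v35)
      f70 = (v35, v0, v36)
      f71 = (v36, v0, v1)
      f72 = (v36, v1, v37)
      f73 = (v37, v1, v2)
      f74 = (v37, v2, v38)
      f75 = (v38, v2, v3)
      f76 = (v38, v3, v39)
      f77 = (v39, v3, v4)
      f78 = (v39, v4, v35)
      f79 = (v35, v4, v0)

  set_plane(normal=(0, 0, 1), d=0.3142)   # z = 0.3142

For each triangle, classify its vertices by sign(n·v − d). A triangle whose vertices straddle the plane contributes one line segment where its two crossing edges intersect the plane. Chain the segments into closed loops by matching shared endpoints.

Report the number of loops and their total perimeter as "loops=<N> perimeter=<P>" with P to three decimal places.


loops=2 perimeter=18.769

Straddling triangles (32 of 80):
  (v0,v5,v1) [--+] → (1.69909, 0.851267, 0.3142)–(2.0517, 0, 0.3142)  len=0.9214
  (v1,v5,v6) [+-+] → (1.69909, 0.851267, 0.3142)–(1.45078, 1.45078, 0.3142)  len=0.6489
  (v2,v7,v3) [++-] → (0.751874, 0.632122, 0.3142)–(1.0137, 0, 0.3142)  len=0.6842
  (v3,v7,v8) [-+-] → (0.751874, 0.632122, 0.3142)–(0.7168, 0.7168, 0.3142)  len=0.0917
  (v5,v10,v6) [--+] → (0.599515, 1.80339, 0.3142)–(1.45078, 1.45078, 0.3142)  len=0.9214
  (v6,v10,v11) [+-+] → (0.599515, 1.80339, 0.3142)–(0, 2.0517, 0.3142)  len=0.6489
  (v7,v12,v8) [++-] → (0.0846779, 0.978626, 0.3142)–(0.7168, 0.7168, 0.3142)  len=0.6842
  (v8,v12,v13) [-+-] → (0.0846779, 0.978626, 0.3142)–(0, 1.0137, 0.3142)  len=0.0917
  (v10,v15,v11) [--+] → (-0.851267, 1.69909, 0.3142)–(0, 2.0517, 0.3142)  len=0.9214
  (v11,v15,v16) [+-+] → (-0.851267, 1.69909, 0.3142)–(-1.45078, 1.45078, 0.3142)  len=0.6489
  (v12,v17,v13) [++-] → (-0.632122, 0.751874, 0.3142)–(0, 1.0137, 0.3142)  len=0.6842
  (v13,v17,v18) [-+-] → (-0.632122, 0.751874, 0.3142)–(-0.7168, 0.7168, 0.3142)  len=0.0917
  (v15,v20,v16) [--+] → (-1.80339, 0.599515, 0.3142)–(-1.45078, 1.45078, 0.3142)  len=0.9214
  (v16,v20,v21) [+-+] → (-1.80339, 0.599515, 0.3142)–(-2.0517, 0, 0.3142)  len=0.6489
  (v17,v22,v18) [++-] → (-0.978626, 0.0846779, 0.3142)–(-0.7168, 0.7168, 0.3142)  len=0.6842
  (v18,v22,v23) [-+-] → (-0.978626, 0.0846779, 0.3142)–(-1.0137, 0, 0.3142)  len=0.0917
  (v20,v25,v21) [--+] → (-1.69909, -0.851267, 0.3142)–(-2.0517, 0, 0.3142)  len=0.9214
  (v21,v25,v26) [+-+] → (-1.69909, -0.851267, 0.3142)–(-1.45078, -1.45078, 0.3142)  len=0.6489
  (v22,v27,v23) [++-] → (-0.751874, -0.632122, 0.3142)–(-1.0137, 0, 0.3142)  len=0.6842
  (v23,v27,v28) [-+-] → (-0.751874, -0.632122, 0.3142)–(-0.7168, -0.7168, 0.3142)  len=0.0917
  (v25,v30,v26) [--+] → (-0.599515, -1.80339, 0.3142)–(-1.45078, -1.45078, 0.3142)  len=0.9214
  (v26,v30,v31) [+-+] → (-0.599515, -1.80339, 0.3142)–(0, -2.0517, 0.3142)  len=0.6489
  (v27,v32,v28) [++-] → (-0.0846779, -0.978626, 0.3142)–(-0.7168, -0.7168, 0.3142)  len=0.6842
  (v28,v32,v33) [-+-] → (-0.0846779, -0.978626, 0.3142)–(0, -1.0137, 0.3142)  len=0.0917
  (v30,v35,v31) [--+] → (0.851267, -1.69909, 0.3142)–(0, -2.0517, 0.3142)  len=0.9214
  (v31,v35,v36) [+-+] → (0.851267, -1.69909, 0.3142)–(1.45078, -1.45078, 0.3142)  len=0.6489
  (v32,v37,v33) [++-] → (0.632122, -0.751874, 0.3142)–(0, -1.0137, 0.3142)  len=0.6842
  (v33,v37,v38) [-+-] → (0.632122, -0.751874, 0.3142)–(0.7168, -0.7168, 0.3142)  len=0.0917
  (v35,v0,v36) [--+] → (1.80339, -0.599515, 0.3142)–(1.45078, -1.45078, 0.3142)  len=0.9214
  (v36,v0,v1) [+-+] → (1.80339, -0.599515, 0.3142)–(2.0517, 0, 0.3142)  len=0.6489
  (v37,v2,v38) [++-] → (0.978626, -0.0846779, 0.3142)–(0.7168, -0.7168, 0.3142)  len=0.6842
  (v38,v2,v3) [-+-] → (0.978626, -0.0846779, 0.3142)–(1.0137, 0, 0.3142)  len=0.0917

Chained into 2 loop(s):
  loop 1: 16 segments, perimeter = 12.5625
  loop 2: 16 segments, perimeter = 6.2068
Total perimeter = 18.769


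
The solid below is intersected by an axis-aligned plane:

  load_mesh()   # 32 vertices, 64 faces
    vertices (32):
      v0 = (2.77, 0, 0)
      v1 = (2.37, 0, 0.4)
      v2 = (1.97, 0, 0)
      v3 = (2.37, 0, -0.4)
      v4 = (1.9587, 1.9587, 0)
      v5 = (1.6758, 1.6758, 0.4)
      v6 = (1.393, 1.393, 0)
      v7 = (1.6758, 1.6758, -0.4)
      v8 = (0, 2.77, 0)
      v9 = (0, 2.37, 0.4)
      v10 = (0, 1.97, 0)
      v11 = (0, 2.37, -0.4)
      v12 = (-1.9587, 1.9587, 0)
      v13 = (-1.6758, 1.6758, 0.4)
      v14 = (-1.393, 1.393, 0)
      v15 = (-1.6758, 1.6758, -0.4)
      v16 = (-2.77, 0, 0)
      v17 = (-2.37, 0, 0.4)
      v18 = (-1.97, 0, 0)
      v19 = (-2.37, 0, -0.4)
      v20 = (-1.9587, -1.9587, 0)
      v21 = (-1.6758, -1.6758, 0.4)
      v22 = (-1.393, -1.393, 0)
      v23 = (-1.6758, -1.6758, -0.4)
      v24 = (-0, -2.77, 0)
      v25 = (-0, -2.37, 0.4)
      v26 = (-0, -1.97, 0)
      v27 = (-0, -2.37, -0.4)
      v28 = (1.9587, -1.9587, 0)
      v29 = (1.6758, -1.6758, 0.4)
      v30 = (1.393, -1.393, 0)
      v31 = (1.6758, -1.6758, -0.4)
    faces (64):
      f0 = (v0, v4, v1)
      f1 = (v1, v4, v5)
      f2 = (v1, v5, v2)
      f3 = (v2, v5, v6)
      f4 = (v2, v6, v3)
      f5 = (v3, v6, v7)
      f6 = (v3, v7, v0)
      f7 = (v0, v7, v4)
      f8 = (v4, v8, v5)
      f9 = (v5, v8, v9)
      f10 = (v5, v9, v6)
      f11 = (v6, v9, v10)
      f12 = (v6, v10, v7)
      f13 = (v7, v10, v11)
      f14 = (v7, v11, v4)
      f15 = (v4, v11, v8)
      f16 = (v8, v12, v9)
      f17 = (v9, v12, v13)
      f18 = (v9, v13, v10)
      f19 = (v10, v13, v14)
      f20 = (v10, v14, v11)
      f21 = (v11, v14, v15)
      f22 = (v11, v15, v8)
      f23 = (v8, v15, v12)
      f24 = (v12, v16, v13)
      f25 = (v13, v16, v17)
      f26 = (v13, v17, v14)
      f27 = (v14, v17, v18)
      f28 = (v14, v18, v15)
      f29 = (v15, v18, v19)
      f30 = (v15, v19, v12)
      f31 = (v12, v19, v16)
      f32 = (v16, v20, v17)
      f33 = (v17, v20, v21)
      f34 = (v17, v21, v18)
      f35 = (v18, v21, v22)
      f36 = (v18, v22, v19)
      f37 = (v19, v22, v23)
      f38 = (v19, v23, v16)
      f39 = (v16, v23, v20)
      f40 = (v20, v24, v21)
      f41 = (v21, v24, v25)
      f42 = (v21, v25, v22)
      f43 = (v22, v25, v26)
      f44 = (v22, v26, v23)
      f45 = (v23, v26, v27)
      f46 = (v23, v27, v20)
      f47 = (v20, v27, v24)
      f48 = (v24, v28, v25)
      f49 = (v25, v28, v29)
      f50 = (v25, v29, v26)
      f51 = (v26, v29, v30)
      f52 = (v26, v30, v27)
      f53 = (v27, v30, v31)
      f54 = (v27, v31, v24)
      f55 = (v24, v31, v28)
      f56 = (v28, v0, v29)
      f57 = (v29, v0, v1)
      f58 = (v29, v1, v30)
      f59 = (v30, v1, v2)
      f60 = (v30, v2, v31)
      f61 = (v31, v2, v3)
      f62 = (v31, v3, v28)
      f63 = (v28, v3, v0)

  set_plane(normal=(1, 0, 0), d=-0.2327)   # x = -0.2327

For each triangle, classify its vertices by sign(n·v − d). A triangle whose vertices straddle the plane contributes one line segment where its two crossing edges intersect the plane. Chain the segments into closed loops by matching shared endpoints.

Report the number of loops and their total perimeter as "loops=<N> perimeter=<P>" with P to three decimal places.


Straddling triangles (16 of 64):
  (v8,v12,v9) [+-+] → (-0.2327, 2.67361, 0)–(-0.2327, 2.32114, 0.352479)  len=0.4985
  (v9,v12,v13) [+--] → (-0.2327, 2.32114, 0.352479)–(-0.2327, 2.2736, 0.4)  len=0.0672
  (v9,v13,v10) [+-+] → (-0.2327, 2.2736, 0.4)–(-0.2327, 1.92915, 0.0555436)  len=0.4871
  (v10,v13,v14) [+--] → (-0.2327, 1.92915, 0.0555436)–(-0.2327, 1.87361, 0)  len=0.0785
  (v10,v14,v11) [+-+] → (-0.2327, 1.87361, 0)–(-0.2327, 2.20679, -0.33318)  len=0.4712
  (v11,v14,v15) [+--] → (-0.2327, 2.20679, -0.33318)–(-0.2327, 2.2736, -0.4)  len=0.0945
  (v11,v15,v8) [+-+] → (-0.2327, 2.2736, -0.4)–(-0.2327, 2.61806, -0.0555436)  len=0.4871
  (v8,v15,v12) [+--] → (-0.2327, 2.61806, -0.0555436)–(-0.2327, 2.67361, 0)  len=0.0786
  (v20,v24,v21) [-+-] → (-0.2327, -2.67361, 0)–(-0.2327, -2.61806, 0.0555436)  len=0.0786
  (v21,v24,v25) [-++] → (-0.2327, -2.61806, 0.0555436)–(-0.2327, -2.2736, 0.4)  len=0.4871
  (v21,v25,v22) [-+-] → (-0.2327, -2.2736, 0.4)–(-0.2327, -2.20679, 0.33318)  len=0.0945
  (v22,v25,v26) [-++] → (-0.2327, -2.20679, 0.33318)–(-0.2327, -1.87361, 0)  len=0.4712
  (v22,v26,v23) [-+-] → (-0.2327, -1.87361, 0)–(-0.2327, -1.92915, -0.0555436)  len=0.0785
  (v23,v26,v27) [-++] → (-0.2327, -1.92915, -0.0555436)–(-0.2327, -2.2736, -0.4)  len=0.4871
  (v23,v27,v20) [-+-] → (-0.2327, -2.2736, -0.4)–(-0.2327, -2.32114, -0.352479)  len=0.0672
  (v20,v27,v24) [-++] → (-0.2327, -2.32114, -0.352479)–(-0.2327, -2.67361, 0)  len=0.4985

Chained into 2 loop(s):
  loop 1: 8 segments, perimeter = 2.2627
  loop 2: 8 segments, perimeter = 2.2627
Total perimeter = 4.525

loops=2 perimeter=4.525


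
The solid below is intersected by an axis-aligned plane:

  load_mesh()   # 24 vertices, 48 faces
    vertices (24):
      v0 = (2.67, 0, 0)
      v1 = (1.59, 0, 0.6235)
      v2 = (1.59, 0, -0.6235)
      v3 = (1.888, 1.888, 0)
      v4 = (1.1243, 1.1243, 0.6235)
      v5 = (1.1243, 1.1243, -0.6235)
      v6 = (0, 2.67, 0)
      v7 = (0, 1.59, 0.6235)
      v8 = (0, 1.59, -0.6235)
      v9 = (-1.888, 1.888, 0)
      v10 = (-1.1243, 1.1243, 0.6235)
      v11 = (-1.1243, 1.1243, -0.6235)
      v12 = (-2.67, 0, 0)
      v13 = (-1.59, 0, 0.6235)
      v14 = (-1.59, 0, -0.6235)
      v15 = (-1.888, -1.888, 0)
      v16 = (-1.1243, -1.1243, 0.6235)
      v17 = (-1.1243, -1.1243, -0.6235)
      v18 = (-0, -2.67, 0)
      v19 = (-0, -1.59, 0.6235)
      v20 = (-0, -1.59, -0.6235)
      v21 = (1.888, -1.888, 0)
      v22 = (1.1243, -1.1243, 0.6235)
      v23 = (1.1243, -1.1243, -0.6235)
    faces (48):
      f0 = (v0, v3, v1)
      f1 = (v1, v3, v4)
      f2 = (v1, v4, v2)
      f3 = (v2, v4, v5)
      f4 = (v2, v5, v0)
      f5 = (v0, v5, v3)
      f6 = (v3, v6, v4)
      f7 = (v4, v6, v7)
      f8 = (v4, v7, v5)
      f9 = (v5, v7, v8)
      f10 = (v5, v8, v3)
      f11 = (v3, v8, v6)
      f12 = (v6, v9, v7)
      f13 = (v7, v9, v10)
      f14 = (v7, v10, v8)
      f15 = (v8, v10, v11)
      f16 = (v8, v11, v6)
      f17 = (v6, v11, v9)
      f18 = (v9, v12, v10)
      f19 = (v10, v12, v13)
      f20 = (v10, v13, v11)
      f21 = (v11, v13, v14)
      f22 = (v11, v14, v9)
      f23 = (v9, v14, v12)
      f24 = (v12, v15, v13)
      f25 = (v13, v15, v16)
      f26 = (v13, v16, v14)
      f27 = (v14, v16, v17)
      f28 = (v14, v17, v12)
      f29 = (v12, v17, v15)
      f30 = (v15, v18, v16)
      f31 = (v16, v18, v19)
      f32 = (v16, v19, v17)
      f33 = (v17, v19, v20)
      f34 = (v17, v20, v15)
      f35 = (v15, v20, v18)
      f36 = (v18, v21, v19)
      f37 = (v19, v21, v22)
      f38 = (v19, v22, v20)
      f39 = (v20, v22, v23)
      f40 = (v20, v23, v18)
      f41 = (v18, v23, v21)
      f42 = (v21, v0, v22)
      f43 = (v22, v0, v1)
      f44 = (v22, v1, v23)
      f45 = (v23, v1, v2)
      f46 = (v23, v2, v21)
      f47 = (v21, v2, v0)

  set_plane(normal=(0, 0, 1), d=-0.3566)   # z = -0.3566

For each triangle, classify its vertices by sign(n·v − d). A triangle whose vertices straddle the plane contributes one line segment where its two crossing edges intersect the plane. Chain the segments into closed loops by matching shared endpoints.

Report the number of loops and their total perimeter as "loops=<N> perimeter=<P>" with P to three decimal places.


loops=2 perimeter=22.302

Straddling triangles (32 of 48):
  (v1,v4,v2) [++-] → (1.49032, 0.240638, -0.3566)–(1.59, 0, -0.3566)  len=0.2605
  (v2,v4,v5) [-+-] → (1.49032, 0.240638, -0.3566)–(1.1243, 1.1243, -0.3566)  len=0.9565
  (v2,v5,v0) [--+] → (1.78596, 0.643024, -0.3566)–(2.05231, 0, -0.3566)  len=0.6960
  (v0,v5,v3) [+-+] → (1.78596, 0.643024, -0.3566)–(1.45122, 1.45122, -0.3566)  len=0.8748
  (v4,v7,v5) [++-] → (0.883662, 1.22398, -0.3566)–(1.1243, 1.1243, -0.3566)  len=0.2605
  (v5,v7,v8) [-+-] → (0.883662, 1.22398, -0.3566)–(0, 1.59, -0.3566)  len=0.9565
  (v5,v8,v3) [--+] → (0.808191, 1.71756, -0.3566)–(1.45122, 1.45122, -0.3566)  len=0.6960
  (v3,v8,v6) [+-+] → (0.808191, 1.71756, -0.3566)–(0, 2.05231, -0.3566)  len=0.8748
  (v7,v10,v8) [++-] → (-0.240638, 1.49032, -0.3566)–(0, 1.59, -0.3566)  len=0.2605
  (v8,v10,v11) [-+-] → (-0.240638, 1.49032, -0.3566)–(-1.1243, 1.1243, -0.3566)  len=0.9565
  (v8,v11,v6) [--+] → (-0.643024, 1.78596, -0.3566)–(0, 2.05231, -0.3566)  len=0.6960
  (v6,v11,v9) [+-+] → (-0.643024, 1.78596, -0.3566)–(-1.45122, 1.45122, -0.3566)  len=0.8748
  (v10,v13,v11) [++-] → (-1.22398, 0.883662, -0.3566)–(-1.1243, 1.1243, -0.3566)  len=0.2605
  (v11,v13,v14) [-+-] → (-1.22398, 0.883662, -0.3566)–(-1.59, 0, -0.3566)  len=0.9565
  (v11,v14,v9) [--+] → (-1.71756, 0.808191, -0.3566)–(-1.45122, 1.45122, -0.3566)  len=0.6960
  (v9,v14,v12) [+-+] → (-1.71756, 0.808191, -0.3566)–(-2.05231, 0, -0.3566)  len=0.8748
  (v13,v16,v14) [++-] → (-1.49032, -0.240638, -0.3566)–(-1.59, 0, -0.3566)  len=0.2605
  (v14,v16,v17) [-+-] → (-1.49032, -0.240638, -0.3566)–(-1.1243, -1.1243, -0.3566)  len=0.9565
  (v14,v17,v12) [--+] → (-1.78596, -0.643024, -0.3566)–(-2.05231, 0, -0.3566)  len=0.6960
  (v12,v17,v15) [+-+] → (-1.78596, -0.643024, -0.3566)–(-1.45122, -1.45122, -0.3566)  len=0.8748
  (v16,v19,v17) [++-] → (-0.883662, -1.22398, -0.3566)–(-1.1243, -1.1243, -0.3566)  len=0.2605
  (v17,v19,v20) [-+-] → (-0.883662, -1.22398, -0.3566)–(0, -1.59, -0.3566)  len=0.9565
  (v17,v20,v15) [--+] → (-0.808191, -1.71756, -0.3566)–(-1.45122, -1.45122, -0.3566)  len=0.6960
  (v15,v20,v18) [+-+] → (-0.808191, -1.71756, -0.3566)–(0, -2.05231, -0.3566)  len=0.8748
  (v19,v22,v20) [++-] → (0.240638, -1.49032, -0.3566)–(0, -1.59, -0.3566)  len=0.2605
  (v20,v22,v23) [-+-] → (0.240638, -1.49032, -0.3566)–(1.1243, -1.1243, -0.3566)  len=0.9565
  (v20,v23,v18) [--+] → (0.643024, -1.78596, -0.3566)–(0, -2.05231, -0.3566)  len=0.6960
  (v18,v23,v21) [+-+] → (0.643024, -1.78596, -0.3566)–(1.45122, -1.45122, -0.3566)  len=0.8748
  (v22,v1,v23) [++-] → (1.22398, -0.883662, -0.3566)–(1.1243, -1.1243, -0.3566)  len=0.2605
  (v23,v1,v2) [-+-] → (1.22398, -0.883662, -0.3566)–(1.59, 0, -0.3566)  len=0.9565
  (v23,v2,v21) [--+] → (1.71756, -0.808191, -0.3566)–(1.45122, -1.45122, -0.3566)  len=0.6960
  (v21,v2,v0) [+-+] → (1.71756, -0.808191, -0.3566)–(2.05231, 0, -0.3566)  len=0.8748

Chained into 2 loop(s):
  loop 1: 16 segments, perimeter = 9.7355
  loop 2: 16 segments, perimeter = 12.5662
Total perimeter = 22.302


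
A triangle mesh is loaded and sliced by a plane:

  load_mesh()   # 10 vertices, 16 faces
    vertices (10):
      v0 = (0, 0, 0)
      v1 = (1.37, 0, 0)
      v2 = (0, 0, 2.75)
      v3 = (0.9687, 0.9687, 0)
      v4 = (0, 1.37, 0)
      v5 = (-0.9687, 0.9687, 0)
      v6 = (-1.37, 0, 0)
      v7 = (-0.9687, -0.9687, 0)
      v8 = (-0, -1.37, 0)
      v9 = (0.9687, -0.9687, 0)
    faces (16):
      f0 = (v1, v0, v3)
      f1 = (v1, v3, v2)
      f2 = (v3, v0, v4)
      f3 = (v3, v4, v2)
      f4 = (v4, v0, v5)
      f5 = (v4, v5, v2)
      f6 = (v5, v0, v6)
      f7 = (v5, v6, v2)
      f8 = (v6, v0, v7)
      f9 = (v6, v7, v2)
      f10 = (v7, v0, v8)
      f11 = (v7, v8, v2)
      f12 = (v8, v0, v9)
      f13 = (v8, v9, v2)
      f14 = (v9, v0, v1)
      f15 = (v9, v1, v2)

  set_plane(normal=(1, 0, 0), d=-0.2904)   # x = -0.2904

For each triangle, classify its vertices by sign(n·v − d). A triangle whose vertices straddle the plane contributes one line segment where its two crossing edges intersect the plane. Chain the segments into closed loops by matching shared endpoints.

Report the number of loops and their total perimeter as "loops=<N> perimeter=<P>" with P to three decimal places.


loops=1 perimeter=7.557

Straddling triangles (8 of 16):
  (v4,v0,v5) [++-] → (-0.2904, 0.2904, 0)–(-0.2904, 1.2497, 0)  len=0.9593
  (v4,v5,v2) [+-+] → (-0.2904, 1.2497, 0)–(-0.2904, 0.2904, 1.9256)  len=2.1513
  (v5,v0,v6) [-+-] → (-0.2904, 0.2904, 0)–(-0.2904, 0, 0)  len=0.2904
  (v5,v6,v2) [--+] → (-0.2904, 0, 2.16708)–(-0.2904, 0.2904, 1.9256)  len=0.3777
  (v6,v0,v7) [-+-] → (-0.2904, 0, 0)–(-0.2904, -0.2904, 0)  len=0.2904
  (v6,v7,v2) [--+] → (-0.2904, -0.2904, 1.9256)–(-0.2904, 0, 2.16708)  len=0.3777
  (v7,v0,v8) [-++] → (-0.2904, -0.2904, 0)–(-0.2904, -1.2497, 0)  len=0.9593
  (v7,v8,v2) [-++] → (-0.2904, -1.2497, 0)–(-0.2904, -0.2904, 1.9256)  len=2.1513

Chained into 1 loop(s):
  loop 1: 8 segments, perimeter = 7.5574
Total perimeter = 7.557


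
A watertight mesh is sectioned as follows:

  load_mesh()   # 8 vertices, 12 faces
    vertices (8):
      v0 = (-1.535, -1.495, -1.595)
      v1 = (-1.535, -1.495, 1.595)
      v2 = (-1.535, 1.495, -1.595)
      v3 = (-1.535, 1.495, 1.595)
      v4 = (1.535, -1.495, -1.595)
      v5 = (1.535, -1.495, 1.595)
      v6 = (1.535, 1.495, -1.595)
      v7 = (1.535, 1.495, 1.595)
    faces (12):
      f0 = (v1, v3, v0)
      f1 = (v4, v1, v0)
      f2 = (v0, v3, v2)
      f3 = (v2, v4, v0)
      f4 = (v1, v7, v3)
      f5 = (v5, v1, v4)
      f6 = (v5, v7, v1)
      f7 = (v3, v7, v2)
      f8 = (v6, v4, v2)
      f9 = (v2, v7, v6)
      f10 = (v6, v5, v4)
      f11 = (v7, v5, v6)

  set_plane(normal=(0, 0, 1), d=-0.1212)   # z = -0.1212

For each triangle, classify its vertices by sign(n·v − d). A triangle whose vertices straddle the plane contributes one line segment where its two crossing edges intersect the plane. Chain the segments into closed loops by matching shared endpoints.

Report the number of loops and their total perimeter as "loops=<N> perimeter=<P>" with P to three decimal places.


Straddling triangles (8 of 12):
  (v1,v3,v0) [++-] → (-1.535, -0.113601, -0.1212)–(-1.535, -1.495, -0.1212)  len=1.3814
  (v4,v1,v0) [-+-] → (0.116641, -1.495, -0.1212)–(-1.535, -1.495, -0.1212)  len=1.6516
  (v0,v3,v2) [-+-] → (-1.535, -0.113601, -0.1212)–(-1.535, 1.495, -0.1212)  len=1.6086
  (v5,v1,v4) [++-] → (0.116641, -1.495, -0.1212)–(1.535, -1.495, -0.1212)  len=1.4184
  (v3,v7,v2) [++-] → (-0.116641, 1.495, -0.1212)–(-1.535, 1.495, -0.1212)  len=1.4184
  (v2,v7,v6) [-+-] → (-0.116641, 1.495, -0.1212)–(1.535, 1.495, -0.1212)  len=1.6516
  (v6,v5,v4) [-+-] → (1.535, 0.113601, -0.1212)–(1.535, -1.495, -0.1212)  len=1.6086
  (v7,v5,v6) [++-] → (1.535, 0.113601, -0.1212)–(1.535, 1.495, -0.1212)  len=1.3814

Chained into 1 loop(s):
  loop 1: 8 segments, perimeter = 12.1200
Total perimeter = 12.120

loops=1 perimeter=12.120


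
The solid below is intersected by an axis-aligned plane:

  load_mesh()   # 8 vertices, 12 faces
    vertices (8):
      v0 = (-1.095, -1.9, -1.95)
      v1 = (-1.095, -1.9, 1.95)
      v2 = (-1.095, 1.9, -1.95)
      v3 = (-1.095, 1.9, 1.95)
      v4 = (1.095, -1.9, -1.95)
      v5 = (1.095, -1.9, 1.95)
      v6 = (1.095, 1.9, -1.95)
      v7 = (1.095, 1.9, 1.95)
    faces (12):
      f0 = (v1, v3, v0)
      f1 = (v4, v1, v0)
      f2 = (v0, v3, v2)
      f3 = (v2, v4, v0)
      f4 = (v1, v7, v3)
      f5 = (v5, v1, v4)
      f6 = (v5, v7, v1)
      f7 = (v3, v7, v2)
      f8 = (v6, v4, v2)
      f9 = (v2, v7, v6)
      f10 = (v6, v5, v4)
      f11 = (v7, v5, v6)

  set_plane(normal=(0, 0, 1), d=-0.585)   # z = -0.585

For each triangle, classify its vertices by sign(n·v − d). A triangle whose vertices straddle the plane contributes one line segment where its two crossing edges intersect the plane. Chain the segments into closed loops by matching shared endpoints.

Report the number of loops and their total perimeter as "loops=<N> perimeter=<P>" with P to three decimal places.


Straddling triangles (8 of 12):
  (v1,v3,v0) [++-] → (-1.095, -0.57, -0.585)–(-1.095, -1.9, -0.585)  len=1.3300
  (v4,v1,v0) [-+-] → (0.3285, -1.9, -0.585)–(-1.095, -1.9, -0.585)  len=1.4235
  (v0,v3,v2) [-+-] → (-1.095, -0.57, -0.585)–(-1.095, 1.9, -0.585)  len=2.4700
  (v5,v1,v4) [++-] → (0.3285, -1.9, -0.585)–(1.095, -1.9, -0.585)  len=0.7665
  (v3,v7,v2) [++-] → (-0.3285, 1.9, -0.585)–(-1.095, 1.9, -0.585)  len=0.7665
  (v2,v7,v6) [-+-] → (-0.3285, 1.9, -0.585)–(1.095, 1.9, -0.585)  len=1.4235
  (v6,v5,v4) [-+-] → (1.095, 0.57, -0.585)–(1.095, -1.9, -0.585)  len=2.4700
  (v7,v5,v6) [++-] → (1.095, 0.57, -0.585)–(1.095, 1.9, -0.585)  len=1.3300

Chained into 1 loop(s):
  loop 1: 8 segments, perimeter = 11.9800
Total perimeter = 11.980

loops=1 perimeter=11.980


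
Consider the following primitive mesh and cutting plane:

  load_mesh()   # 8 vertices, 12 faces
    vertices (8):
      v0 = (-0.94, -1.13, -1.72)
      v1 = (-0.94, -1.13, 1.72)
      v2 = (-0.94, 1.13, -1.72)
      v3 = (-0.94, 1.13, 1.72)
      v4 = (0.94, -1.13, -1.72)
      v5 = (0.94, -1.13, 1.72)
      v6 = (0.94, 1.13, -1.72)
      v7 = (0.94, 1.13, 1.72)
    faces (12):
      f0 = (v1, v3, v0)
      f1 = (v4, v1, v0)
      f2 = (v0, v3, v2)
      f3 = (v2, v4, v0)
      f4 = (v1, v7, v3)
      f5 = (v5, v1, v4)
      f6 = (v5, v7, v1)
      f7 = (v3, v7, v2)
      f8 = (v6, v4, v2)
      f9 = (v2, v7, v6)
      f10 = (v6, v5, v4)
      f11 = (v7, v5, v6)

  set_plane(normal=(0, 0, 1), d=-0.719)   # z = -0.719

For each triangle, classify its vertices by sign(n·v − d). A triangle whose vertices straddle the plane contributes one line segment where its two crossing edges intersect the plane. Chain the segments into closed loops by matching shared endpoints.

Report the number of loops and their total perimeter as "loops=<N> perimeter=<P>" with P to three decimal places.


Straddling triangles (8 of 12):
  (v1,v3,v0) [++-] → (-0.94, -0.472366, -0.719)–(-0.94, -1.13, -0.719)  len=0.6576
  (v4,v1,v0) [-+-] → (0.392942, -1.13, -0.719)–(-0.94, -1.13, -0.719)  len=1.3329
  (v0,v3,v2) [-+-] → (-0.94, -0.472366, -0.719)–(-0.94, 1.13, -0.719)  len=1.6024
  (v5,v1,v4) [++-] → (0.392942, -1.13, -0.719)–(0.94, -1.13, -0.719)  len=0.5471
  (v3,v7,v2) [++-] → (-0.392942, 1.13, -0.719)–(-0.94, 1.13, -0.719)  len=0.5471
  (v2,v7,v6) [-+-] → (-0.392942, 1.13, -0.719)–(0.94, 1.13, -0.719)  len=1.3329
  (v6,v5,v4) [-+-] → (0.94, 0.472366, -0.719)–(0.94, -1.13, -0.719)  len=1.6024
  (v7,v5,v6) [++-] → (0.94, 0.472366, -0.719)–(0.94, 1.13, -0.719)  len=0.6576

Chained into 1 loop(s):
  loop 1: 8 segments, perimeter = 8.2800
Total perimeter = 8.280

loops=1 perimeter=8.280


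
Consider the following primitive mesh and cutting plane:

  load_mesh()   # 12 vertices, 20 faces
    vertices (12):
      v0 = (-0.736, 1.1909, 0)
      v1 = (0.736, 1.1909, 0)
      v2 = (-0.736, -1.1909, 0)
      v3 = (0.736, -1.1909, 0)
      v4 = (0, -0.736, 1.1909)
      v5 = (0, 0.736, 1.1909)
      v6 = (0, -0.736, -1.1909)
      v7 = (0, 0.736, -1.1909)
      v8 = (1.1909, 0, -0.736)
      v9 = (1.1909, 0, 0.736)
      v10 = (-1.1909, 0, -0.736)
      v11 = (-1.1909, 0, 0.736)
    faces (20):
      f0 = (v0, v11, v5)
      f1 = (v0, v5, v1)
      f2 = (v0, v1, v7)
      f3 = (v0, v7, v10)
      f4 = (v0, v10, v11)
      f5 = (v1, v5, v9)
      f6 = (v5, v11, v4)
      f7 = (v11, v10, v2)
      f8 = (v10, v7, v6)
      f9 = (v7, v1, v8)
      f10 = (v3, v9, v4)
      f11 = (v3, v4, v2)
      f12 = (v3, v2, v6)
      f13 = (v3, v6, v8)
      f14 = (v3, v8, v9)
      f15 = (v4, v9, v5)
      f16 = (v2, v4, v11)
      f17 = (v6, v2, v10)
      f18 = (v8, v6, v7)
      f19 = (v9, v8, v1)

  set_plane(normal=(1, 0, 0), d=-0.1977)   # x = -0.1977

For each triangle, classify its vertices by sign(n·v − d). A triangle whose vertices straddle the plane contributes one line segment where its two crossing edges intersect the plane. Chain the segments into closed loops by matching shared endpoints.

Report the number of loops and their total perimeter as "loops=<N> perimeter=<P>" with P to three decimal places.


loops=1 perimeter=7.567

Straddling triangles (10 of 20):
  (v0,v11,v5) [--+] → (-0.1977, 0.613817, 1.11538)–(-0.1977, 0.858193, 0.871007)  len=0.3456
  (v0,v5,v1) [-++] → (-0.1977, 0.858193, 0.871007)–(-0.1977, 1.1909, 0)  len=0.9324
  (v0,v1,v7) [-++] → (-0.1977, 1.1909, 0)–(-0.1977, 0.858193, -0.871007)  len=0.9324
  (v0,v7,v10) [-+-] → (-0.1977, 0.858193, -0.871007)–(-0.1977, 0.613817, -1.11538)  len=0.3456
  (v5,v11,v4) [+-+] → (-0.1977, 0.613817, 1.11538)–(-0.1977, -0.613817, 1.11538)  len=1.2276
  (v10,v7,v6) [-++] → (-0.1977, 0.613817, -1.11538)–(-0.1977, -0.613817, -1.11538)  len=1.2276
  (v3,v4,v2) [++-] → (-0.1977, -0.858193, 0.871007)–(-0.1977, -1.1909, 0)  len=0.9324
  (v3,v2,v6) [+-+] → (-0.1977, -1.1909, 0)–(-0.1977, -0.858193, -0.871007)  len=0.9324
  (v2,v4,v11) [-+-] → (-0.1977, -0.858193, 0.871007)–(-0.1977, -0.613817, 1.11538)  len=0.3456
  (v6,v2,v10) [+--] → (-0.1977, -0.858193, -0.871007)–(-0.1977, -0.613817, -1.11538)  len=0.3456

Chained into 1 loop(s):
  loop 1: 10 segments, perimeter = 7.5672
Total perimeter = 7.567


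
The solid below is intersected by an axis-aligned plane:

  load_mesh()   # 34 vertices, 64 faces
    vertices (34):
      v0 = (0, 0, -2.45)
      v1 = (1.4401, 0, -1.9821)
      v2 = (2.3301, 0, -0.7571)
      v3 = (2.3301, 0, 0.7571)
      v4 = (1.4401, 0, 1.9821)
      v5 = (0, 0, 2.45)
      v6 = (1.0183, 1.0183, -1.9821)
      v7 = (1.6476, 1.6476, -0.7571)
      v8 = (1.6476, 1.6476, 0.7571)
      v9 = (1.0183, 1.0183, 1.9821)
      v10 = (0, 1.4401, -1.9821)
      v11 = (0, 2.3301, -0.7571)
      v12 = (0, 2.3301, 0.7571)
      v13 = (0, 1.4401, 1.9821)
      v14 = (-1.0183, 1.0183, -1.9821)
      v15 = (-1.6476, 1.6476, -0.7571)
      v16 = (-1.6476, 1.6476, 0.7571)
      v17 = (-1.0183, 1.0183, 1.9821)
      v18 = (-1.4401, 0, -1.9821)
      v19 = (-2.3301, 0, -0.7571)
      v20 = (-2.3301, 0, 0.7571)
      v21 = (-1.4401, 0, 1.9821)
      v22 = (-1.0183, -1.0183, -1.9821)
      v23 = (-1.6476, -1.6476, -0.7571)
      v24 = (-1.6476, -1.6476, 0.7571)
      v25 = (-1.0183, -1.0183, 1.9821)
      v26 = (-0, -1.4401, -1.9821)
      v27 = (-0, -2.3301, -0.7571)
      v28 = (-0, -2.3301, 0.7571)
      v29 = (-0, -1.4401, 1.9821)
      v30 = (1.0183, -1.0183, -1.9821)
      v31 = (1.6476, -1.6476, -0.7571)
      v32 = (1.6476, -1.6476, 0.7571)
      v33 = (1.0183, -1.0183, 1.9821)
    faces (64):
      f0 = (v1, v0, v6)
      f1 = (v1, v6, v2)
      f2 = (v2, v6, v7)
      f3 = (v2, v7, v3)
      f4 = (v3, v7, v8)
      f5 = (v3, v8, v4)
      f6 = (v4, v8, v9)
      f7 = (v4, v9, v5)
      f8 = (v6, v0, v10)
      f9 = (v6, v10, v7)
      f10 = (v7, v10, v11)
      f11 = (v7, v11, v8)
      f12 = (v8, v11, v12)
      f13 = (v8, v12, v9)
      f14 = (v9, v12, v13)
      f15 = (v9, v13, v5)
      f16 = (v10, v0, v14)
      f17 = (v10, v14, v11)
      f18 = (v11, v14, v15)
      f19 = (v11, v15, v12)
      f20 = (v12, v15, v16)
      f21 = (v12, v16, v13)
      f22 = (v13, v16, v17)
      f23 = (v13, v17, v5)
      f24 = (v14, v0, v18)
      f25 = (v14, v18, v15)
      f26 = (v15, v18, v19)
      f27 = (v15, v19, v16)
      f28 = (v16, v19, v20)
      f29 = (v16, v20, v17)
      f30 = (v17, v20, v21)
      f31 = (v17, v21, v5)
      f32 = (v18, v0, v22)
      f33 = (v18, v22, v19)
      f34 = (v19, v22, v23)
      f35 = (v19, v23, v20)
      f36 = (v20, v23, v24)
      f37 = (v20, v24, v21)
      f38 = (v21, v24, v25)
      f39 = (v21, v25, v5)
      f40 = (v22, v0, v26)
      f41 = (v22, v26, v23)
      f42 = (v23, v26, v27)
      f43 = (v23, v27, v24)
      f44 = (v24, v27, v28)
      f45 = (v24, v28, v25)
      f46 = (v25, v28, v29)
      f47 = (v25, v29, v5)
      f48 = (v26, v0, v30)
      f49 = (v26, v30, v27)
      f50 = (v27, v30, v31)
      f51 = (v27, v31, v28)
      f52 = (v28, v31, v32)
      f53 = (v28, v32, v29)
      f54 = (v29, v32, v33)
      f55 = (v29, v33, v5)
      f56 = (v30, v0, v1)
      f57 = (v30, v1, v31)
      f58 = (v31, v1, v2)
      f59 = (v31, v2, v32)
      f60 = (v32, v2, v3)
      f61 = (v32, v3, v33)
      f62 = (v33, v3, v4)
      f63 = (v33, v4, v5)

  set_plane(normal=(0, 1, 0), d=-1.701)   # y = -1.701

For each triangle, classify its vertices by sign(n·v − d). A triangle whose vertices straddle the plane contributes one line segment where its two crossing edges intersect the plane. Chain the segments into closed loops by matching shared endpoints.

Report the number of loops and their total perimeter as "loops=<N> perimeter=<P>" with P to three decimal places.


Straddling triangles (10 of 64):
  (v23,v26,v27) [++-] → (0, -1.701, -1.623)–(-1.51869, -1.701, -0.7571)  len=1.7482
  (v23,v27,v24) [+-+] → (-1.51869, -1.701, -0.7571)–(-1.51869, -1.701, 0.638626)  len=1.3957
  (v24,v27,v28) [+--] → (-1.51869, -1.701, 0.638626)–(-1.51869, -1.701, 0.7571)  len=0.1185
  (v24,v28,v25) [+-+] → (-1.51869, -1.701, 0.7571)–(-0.488346, -1.701, 1.34457)  len=1.1861
  (v25,v28,v29) [+-+] → (-0.488346, -1.701, 1.34457)–(0, -1.701, 1.623)  len=0.5621
  (v26,v30,v27) [++-] → (0.488346, -1.701, -1.34457)–(0, -1.701, -1.623)  len=0.5621
  (v27,v30,v31) [-++] → (0.488346, -1.701, -1.34457)–(1.51869, -1.701, -0.7571)  len=1.1861
  (v27,v31,v28) [-+-] → (1.51869, -1.701, -0.7571)–(1.51869, -1.701, -0.638626)  len=0.1185
  (v28,v31,v32) [-++] → (1.51869, -1.701, -0.638626)–(1.51869, -1.701, 0.7571)  len=1.3957
  (v28,v32,v29) [-++] → (1.51869, -1.701, 0.7571)–(0, -1.701, 1.623)  len=1.7482

Chained into 1 loop(s):
  loop 1: 10 segments, perimeter = 10.0212
Total perimeter = 10.021

loops=1 perimeter=10.021


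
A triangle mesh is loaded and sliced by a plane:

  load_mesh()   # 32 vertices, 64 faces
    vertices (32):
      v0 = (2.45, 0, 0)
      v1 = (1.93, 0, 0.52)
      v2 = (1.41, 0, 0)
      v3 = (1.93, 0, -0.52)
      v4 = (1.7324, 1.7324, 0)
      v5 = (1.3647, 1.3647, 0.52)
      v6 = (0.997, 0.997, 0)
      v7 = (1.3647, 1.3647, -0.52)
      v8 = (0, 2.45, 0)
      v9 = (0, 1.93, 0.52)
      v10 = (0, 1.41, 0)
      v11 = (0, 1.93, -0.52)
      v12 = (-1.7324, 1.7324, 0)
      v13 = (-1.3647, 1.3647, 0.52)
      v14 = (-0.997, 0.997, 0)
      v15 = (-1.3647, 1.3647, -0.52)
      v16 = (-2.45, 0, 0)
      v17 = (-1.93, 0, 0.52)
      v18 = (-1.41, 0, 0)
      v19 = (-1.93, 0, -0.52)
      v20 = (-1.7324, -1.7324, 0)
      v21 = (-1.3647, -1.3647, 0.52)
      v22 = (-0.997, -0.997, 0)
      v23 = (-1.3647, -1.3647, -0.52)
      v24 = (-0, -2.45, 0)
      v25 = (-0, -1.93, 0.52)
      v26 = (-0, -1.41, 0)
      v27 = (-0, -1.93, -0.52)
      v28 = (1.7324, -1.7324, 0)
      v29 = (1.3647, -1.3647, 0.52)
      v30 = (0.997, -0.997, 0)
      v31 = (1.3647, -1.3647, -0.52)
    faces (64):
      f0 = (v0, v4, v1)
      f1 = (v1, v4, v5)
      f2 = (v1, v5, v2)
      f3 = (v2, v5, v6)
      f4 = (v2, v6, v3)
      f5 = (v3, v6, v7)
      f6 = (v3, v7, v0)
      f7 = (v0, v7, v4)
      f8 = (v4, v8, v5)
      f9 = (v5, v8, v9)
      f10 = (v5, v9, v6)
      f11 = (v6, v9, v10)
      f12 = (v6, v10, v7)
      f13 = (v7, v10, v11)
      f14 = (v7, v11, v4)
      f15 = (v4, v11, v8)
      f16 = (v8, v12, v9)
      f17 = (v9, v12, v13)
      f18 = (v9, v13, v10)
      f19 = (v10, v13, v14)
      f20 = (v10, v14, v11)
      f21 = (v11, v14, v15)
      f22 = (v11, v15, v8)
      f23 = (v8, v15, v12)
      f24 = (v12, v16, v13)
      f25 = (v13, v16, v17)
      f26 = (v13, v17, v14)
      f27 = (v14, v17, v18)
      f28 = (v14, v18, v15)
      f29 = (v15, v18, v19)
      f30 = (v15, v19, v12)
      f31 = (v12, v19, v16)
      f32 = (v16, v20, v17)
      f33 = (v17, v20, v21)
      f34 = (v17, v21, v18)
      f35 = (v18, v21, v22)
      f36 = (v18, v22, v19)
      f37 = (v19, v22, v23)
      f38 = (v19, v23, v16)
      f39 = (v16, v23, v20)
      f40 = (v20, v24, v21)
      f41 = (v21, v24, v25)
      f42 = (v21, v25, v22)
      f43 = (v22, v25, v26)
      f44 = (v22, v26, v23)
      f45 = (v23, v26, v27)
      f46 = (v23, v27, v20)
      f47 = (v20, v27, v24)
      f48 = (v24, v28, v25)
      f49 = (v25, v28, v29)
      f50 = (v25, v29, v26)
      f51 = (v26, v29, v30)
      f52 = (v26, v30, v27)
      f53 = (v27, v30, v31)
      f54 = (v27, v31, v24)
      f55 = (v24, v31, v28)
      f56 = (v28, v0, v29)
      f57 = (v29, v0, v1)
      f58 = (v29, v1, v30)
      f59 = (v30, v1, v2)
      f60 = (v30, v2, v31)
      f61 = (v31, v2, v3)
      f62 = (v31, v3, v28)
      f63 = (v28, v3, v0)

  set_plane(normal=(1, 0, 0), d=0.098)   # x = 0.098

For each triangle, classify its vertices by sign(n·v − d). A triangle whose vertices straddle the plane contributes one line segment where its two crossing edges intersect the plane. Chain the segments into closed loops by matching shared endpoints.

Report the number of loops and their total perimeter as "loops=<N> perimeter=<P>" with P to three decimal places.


loops=2 perimeter=5.883

Straddling triangles (16 of 64):
  (v4,v8,v5) [+-+] → (0.098, 2.40941, 0)–(0.098, 2.37206, 0.0373415)  len=0.0528
  (v5,v8,v9) [+--] → (0.098, 2.37206, 0.0373415)–(0.098, 1.88941, 0.52)  len=0.6826
  (v5,v9,v6) [+-+] → (0.098, 1.88941, 0.52)–(0.098, 1.83829, 0.468887)  len=0.0723
  (v6,v9,v10) [+--] → (0.098, 1.83829, 0.468887)–(0.098, 1.3694, 0)  len=0.6631
  (v6,v10,v7) [+-+] → (0.098, 1.3694, 0)–(0.098, 1.40675, -0.0373415)  len=0.0528
  (v7,v10,v11) [+--] → (0.098, 1.40675, -0.0373415)–(0.098, 1.88941, -0.52)  len=0.6826
  (v7,v11,v4) [+-+] → (0.098, 1.88941, -0.52)–(0.098, 1.91882, -0.490584)  len=0.0416
  (v4,v11,v8) [+--] → (0.098, 1.91882, -0.490584)–(0.098, 2.40941, 0)  len=0.6938
  (v24,v28,v25) [-+-] → (0.098, -2.40941, 0)–(0.098, -1.91882, 0.490584)  len=0.6938
  (v25,v28,v29) [-++] → (0.098, -1.91882, 0.490584)–(0.098, -1.88941, 0.52)  len=0.0416
  (v25,v29,v26) [-+-] → (0.098, -1.88941, 0.52)–(0.098, -1.40675, 0.0373415)  len=0.6826
  (v26,v29,v30) [-++] → (0.098, -1.40675, 0.0373415)–(0.098, -1.3694, 0)  len=0.0528
  (v26,v30,v27) [-+-] → (0.098, -1.3694, 0)–(0.098, -1.83829, -0.468887)  len=0.6631
  (v27,v30,v31) [-++] → (0.098, -1.83829, -0.468887)–(0.098, -1.88941, -0.52)  len=0.0723
  (v27,v31,v24) [-+-] → (0.098, -1.88941, -0.52)–(0.098, -2.37206, -0.0373415)  len=0.6826
  (v24,v31,v28) [-++] → (0.098, -2.37206, -0.0373415)–(0.098, -2.40941, 0)  len=0.0528

Chained into 2 loop(s):
  loop 1: 8 segments, perimeter = 2.9416
  loop 2: 8 segments, perimeter = 2.9416
Total perimeter = 5.883


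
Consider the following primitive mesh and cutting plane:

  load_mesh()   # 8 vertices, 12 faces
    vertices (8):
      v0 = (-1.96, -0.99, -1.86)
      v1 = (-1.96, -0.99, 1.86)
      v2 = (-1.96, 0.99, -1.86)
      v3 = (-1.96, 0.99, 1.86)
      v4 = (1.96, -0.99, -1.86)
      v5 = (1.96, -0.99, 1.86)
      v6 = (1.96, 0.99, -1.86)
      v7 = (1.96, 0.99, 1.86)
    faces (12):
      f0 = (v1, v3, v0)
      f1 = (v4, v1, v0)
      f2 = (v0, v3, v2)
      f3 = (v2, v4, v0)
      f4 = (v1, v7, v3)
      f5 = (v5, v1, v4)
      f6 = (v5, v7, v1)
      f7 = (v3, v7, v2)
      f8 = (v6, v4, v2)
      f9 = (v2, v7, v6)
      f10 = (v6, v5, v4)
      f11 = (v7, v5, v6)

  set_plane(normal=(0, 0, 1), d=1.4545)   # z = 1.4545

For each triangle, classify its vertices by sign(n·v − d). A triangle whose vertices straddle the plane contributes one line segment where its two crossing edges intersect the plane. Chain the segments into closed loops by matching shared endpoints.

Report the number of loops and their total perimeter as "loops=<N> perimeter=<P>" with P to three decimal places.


Straddling triangles (8 of 12):
  (v1,v3,v0) [++-] → (-1.96, 0.774169, 1.4545)–(-1.96, -0.99, 1.4545)  len=1.7642
  (v4,v1,v0) [-+-] → (-1.5327, -0.99, 1.4545)–(-1.96, -0.99, 1.4545)  len=0.4273
  (v0,v3,v2) [-+-] → (-1.96, 0.774169, 1.4545)–(-1.96, 0.99, 1.4545)  len=0.2158
  (v5,v1,v4) [++-] → (-1.5327, -0.99, 1.4545)–(1.96, -0.99, 1.4545)  len=3.4927
  (v3,v7,v2) [++-] → (1.5327, 0.99, 1.4545)–(-1.96, 0.99, 1.4545)  len=3.4927
  (v2,v7,v6) [-+-] → (1.5327, 0.99, 1.4545)–(1.96, 0.99, 1.4545)  len=0.4273
  (v6,v5,v4) [-+-] → (1.96, -0.774169, 1.4545)–(1.96, -0.99, 1.4545)  len=0.2158
  (v7,v5,v6) [++-] → (1.96, -0.774169, 1.4545)–(1.96, 0.99, 1.4545)  len=1.7642

Chained into 1 loop(s):
  loop 1: 8 segments, perimeter = 11.8000
Total perimeter = 11.800

loops=1 perimeter=11.800
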